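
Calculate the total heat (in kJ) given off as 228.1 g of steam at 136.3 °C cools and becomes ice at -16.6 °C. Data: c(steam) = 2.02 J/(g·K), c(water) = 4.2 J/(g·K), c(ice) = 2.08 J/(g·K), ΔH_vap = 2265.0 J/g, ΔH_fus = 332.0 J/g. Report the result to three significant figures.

q = 713 kJ

q1 (cool steam 136.3→100 °C): 228.1 × 2.02 × 36.3 = 16726 J
q2 (condense at 100 °C): 228.1 × 2265.0 = 516647 J
q3 (cool water 100→0 °C): 228.1 × 4.2 × 100.0 = 95802 J
q4 (freeze at 0 °C): 228.1 × 332.0 = 75729 J
q5 (cool ice 0→-16.6 °C): 228.1 × 2.08 × 16.6 = 7876 J
Total: 16726 + 516647 + 95802 + 75729 + 7876 = 712780 J = 713 kJ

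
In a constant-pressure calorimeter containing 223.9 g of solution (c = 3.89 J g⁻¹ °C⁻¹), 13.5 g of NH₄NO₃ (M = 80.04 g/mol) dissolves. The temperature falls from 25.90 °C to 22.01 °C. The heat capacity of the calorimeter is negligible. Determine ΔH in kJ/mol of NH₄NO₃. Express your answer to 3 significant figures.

|ΔT| = |22.01 − 25.90| = 3.89 °C
|q_surr| = (223.9 × 3.89) × 3.89 = 870.971 × 3.89 = 3388 J
n(NH₄NO₃) = 13.5 / 80.04 = 0.1687 mol
Temperature fell, so q_rxn = +|q_surr| = 3.388 kJ
ΔH = q_rxn / n = 20.08 kJ/mol

ΔH = 20.1 kJ/mol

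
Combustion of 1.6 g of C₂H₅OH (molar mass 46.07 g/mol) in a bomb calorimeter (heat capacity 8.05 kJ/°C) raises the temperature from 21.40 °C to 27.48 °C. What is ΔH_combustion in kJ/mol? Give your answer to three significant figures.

ΔT = 27.48 − 21.40 = 6.08 °C
q_cal = C_cal × ΔT = 8.05 × 6.08 = 48.944 kJ
n = 1.6 / 46.07 = 0.03473 mol
q_rxn = −q_cal = -48.944 kJ
ΔH = -48.944 / 0.03473 = -1409 kJ/mol

ΔH = -1410 kJ/mol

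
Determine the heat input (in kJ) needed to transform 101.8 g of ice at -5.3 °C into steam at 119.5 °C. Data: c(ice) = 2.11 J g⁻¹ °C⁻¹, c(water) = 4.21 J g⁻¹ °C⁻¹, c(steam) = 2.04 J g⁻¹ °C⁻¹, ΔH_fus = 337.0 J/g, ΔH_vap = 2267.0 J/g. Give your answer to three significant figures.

q1 (heat ice -5.3→0.0 °C): 101.8 × 2.11 × 5.3 = 1138 J
q2 (melt at 0 °C): 101.8 × 337.0 = 34307 J
q3 (heat water 0.0→100.0 °C): 101.8 × 4.21 × 100.0 = 42858 J
q4 (vaporize at 100 °C): 101.8 × 2267.0 = 230781 J
q5 (heat steam 100.0→119.5 °C): 101.8 × 2.04 × 19.5 = 4050 J
Total: 1138 + 34307 + 42858 + 230781 + 4050 = 313134 J = 313 kJ

q = 313 kJ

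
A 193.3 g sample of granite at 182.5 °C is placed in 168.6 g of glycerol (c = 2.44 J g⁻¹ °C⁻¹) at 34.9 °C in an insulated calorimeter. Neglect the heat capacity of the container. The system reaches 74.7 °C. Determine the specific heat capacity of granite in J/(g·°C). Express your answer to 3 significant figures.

q_gained = (168.6 × 2.44) × (74.7 − 34.9) = 16370 J
q_lost = 193.3 × c × (182.5 − 74.7) = 20837.74 c
Set equal: c = 16370 / 20837.74 = 0.786 J/(g·°C)

c = 0.786 J/(g·°C)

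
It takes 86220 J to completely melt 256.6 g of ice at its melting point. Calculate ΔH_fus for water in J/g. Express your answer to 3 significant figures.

ΔH_fus = 336 J/g

ΔH_fus = q / m = 86220 / 256.6 = 336 J/g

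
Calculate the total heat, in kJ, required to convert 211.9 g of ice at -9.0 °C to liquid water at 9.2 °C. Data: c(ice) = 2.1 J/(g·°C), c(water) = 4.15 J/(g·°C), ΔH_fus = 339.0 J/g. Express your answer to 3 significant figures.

q = 83.9 kJ

q1 (heat ice -9.0→0.0 °C): 211.9 × 2.1 × 9.0 = 4005 J
q2 (melt at 0 °C): 211.9 × 339.0 = 71834 J
q3 (heat water 0.0→9.2 °C): 211.9 × 4.15 × 9.2 = 8090 J
Total: 4005 + 71834 + 8090 = 83929 J = 83.9 kJ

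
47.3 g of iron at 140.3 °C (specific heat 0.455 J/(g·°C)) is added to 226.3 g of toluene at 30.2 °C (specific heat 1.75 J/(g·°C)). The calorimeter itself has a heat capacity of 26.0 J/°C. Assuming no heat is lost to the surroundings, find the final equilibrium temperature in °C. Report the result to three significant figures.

Heat lost by iron = heat gained by toluene + calorimeter.
(47.3)(0.455)(140.3 − T) = [(226.3)(1.75) + 26.0](T − 30.2)
21.5215 (140.3 − T) = 422.025 (T − 30.2)
3019.5 − 21.5215 T = 422.025 T − 12745
15764.5 = 443.5465 T
T = 35.54 °C

T_f = 35.5 °C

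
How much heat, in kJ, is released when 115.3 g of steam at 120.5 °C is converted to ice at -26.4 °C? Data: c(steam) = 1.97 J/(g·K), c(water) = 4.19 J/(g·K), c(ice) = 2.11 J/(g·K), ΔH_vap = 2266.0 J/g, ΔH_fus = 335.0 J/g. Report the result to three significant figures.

q = 359 kJ

q1 (cool steam 120.5→100 °C): 115.3 × 1.97 × 20.5 = 4656 J
q2 (condense at 100 °C): 115.3 × 2266.0 = 261270 J
q3 (cool water 100→0 °C): 115.3 × 4.19 × 100.0 = 48311 J
q4 (freeze at 0 °C): 115.3 × 335.0 = 38626 J
q5 (cool ice 0→-26.4 °C): 115.3 × 2.11 × 26.4 = 6423 J
Total: 4656 + 261270 + 48311 + 38626 + 6423 = 359286 J = 359 kJ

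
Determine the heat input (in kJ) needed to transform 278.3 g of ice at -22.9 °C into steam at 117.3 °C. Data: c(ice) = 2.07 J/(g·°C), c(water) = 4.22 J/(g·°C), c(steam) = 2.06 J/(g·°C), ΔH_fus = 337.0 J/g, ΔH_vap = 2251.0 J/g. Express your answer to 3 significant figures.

q = 861 kJ

q1 (heat ice -22.9→0.0 °C): 278.3 × 2.07 × 22.9 = 13192 J
q2 (melt at 0 °C): 278.3 × 337.0 = 93787 J
q3 (heat water 0.0→100.0 °C): 278.3 × 4.22 × 100.0 = 117443 J
q4 (vaporize at 100 °C): 278.3 × 2251.0 = 626453 J
q5 (heat steam 100.0→117.3 °C): 278.3 × 2.06 × 17.3 = 9918 J
Total: 13192 + 93787 + 117443 + 626453 + 9918 = 860793 J = 861 kJ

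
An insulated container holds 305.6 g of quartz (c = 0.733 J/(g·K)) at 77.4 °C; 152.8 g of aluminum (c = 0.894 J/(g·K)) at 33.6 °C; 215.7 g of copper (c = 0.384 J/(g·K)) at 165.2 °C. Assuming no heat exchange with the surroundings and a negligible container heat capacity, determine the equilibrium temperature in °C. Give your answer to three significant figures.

T_f = 80.3 °C

Σ mᵢcᵢ(T − Tᵢ) = 0  ⇒  T = Σ mᵢcᵢTᵢ / Σ mᵢcᵢ
Σ mᵢcᵢ = 305.6×0.733 + 152.8×0.894 + 215.7×0.384 = 443.4368
Σ mᵢcᵢTᵢ = 224.0048×77.4 + 136.6032×33.6 + 82.8288×165.2 = 35611
T = 35611 / 443.4368 = 80.31 °C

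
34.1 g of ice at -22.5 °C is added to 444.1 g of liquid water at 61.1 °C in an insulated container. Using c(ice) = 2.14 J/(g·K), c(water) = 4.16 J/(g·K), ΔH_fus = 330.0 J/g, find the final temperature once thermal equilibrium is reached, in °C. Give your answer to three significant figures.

T_f = 50.3 °C

Heat to bring ice to 0 °C and melt it: q₁ = 34.1×2.14×22.5 + 34.1×330.0 = 12895 J
Heat the water can supply cooling to 0 °C: 444.1×4.16×61.1 = 112880 J > q₁, so all ice melts.
Energy balance: 444.1×4.16×(61.1 − T) = 12895 + 34.1×4.16×(T − 0)
1847.456(61.1 − T) = 12895 + 141.856 T
112880 − 12895 = 1989.312 T
T = 99985 / 1989.312 = 50.26 °C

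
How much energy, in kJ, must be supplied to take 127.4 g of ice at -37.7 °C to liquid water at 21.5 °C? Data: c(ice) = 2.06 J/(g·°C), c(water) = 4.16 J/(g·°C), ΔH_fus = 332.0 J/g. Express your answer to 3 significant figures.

q1 (heat ice -37.7→0.0 °C): 127.4 × 2.06 × 37.7 = 9894 J
q2 (melt at 0 °C): 127.4 × 332.0 = 42297 J
q3 (heat water 0.0→21.5 °C): 127.4 × 4.16 × 21.5 = 11395 J
Total: 9894 + 42297 + 11395 = 63586 J = 63.6 kJ

q = 63.6 kJ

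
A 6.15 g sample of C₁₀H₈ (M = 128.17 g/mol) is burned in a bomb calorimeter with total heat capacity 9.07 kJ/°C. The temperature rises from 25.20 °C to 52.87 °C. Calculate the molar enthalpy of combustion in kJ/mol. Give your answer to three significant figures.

ΔH = -5230 kJ/mol

ΔT = 52.87 − 25.20 = 27.67 °C
q_cal = C_cal × ΔT = 9.07 × 27.67 = 250.9669 kJ
n = 6.15 / 128.17 = 0.04798 mol
q_rxn = −q_cal = -250.9669 kJ
ΔH = -250.9669 / 0.04798 = -5231 kJ/mol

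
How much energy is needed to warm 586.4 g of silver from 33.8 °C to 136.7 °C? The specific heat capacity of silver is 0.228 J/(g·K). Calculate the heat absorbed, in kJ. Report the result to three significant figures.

q = m c ΔT = 586.4 × 0.228 × (136.7 − 33.8)
q = 586.4 × 0.228 × 102.9 = 13760 J = 13.8 kJ

q = 13.8 kJ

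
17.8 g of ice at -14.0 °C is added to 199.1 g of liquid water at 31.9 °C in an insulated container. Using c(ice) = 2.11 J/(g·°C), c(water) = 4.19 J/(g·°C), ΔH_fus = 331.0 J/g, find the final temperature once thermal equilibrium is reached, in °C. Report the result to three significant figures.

Heat to bring ice to 0 °C and melt it: q₁ = 17.8×2.11×14.0 + 17.8×331.0 = 6417.6 J
Heat the water can supply cooling to 0 °C: 199.1×4.19×31.9 = 26611.9 J > q₁, so all ice melts.
Energy balance: 199.1×4.19×(31.9 − T) = 6417.6 + 17.8×4.19×(T − 0)
834.229(31.9 − T) = 6417.6 + 74.582 T
26611.9 − 6417.6 = 908.811 T
T = 20194.3 / 908.811 = 22.22 °C

T_f = 22.2 °C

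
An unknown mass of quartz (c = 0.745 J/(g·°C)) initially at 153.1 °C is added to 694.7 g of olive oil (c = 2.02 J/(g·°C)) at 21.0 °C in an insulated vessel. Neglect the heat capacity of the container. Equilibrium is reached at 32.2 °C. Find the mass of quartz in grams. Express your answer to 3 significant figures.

q_gained = (694.7 × 2.02) × (32.2 − 21.0) = 15717 J
q_lost = m × 0.745 × (153.1 − 32.2) = 90.0705 m
m = 15717 / 90.0705 = 174 g

m = 174 g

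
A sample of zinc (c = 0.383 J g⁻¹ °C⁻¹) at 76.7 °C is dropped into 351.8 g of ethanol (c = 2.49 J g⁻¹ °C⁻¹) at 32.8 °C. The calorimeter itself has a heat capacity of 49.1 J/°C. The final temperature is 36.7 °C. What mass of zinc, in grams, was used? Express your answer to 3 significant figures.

q_gained = (351.8 × 2.49 + 49.1) × (36.7 − 32.8) = 3607.8 J
q_lost = m × 0.383 × (76.7 − 36.7) = 15.32 m
m = 3607.8 / 15.32 = 235 g

m = 235 g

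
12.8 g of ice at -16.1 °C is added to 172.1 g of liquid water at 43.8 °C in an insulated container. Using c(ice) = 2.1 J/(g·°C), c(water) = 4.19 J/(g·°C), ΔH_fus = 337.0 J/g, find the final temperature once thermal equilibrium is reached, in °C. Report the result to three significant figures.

T_f = 34.6 °C

Heat to bring ice to 0 °C and melt it: q₁ = 12.8×2.1×16.1 + 12.8×337.0 = 4746.4 J
Heat the water can supply cooling to 0 °C: 172.1×4.19×43.8 = 31584.1 J > q₁, so all ice melts.
Energy balance: 172.1×4.19×(43.8 − T) = 4746.4 + 12.8×4.19×(T − 0)
721.099(43.8 − T) = 4746.4 + 53.632 T
31584.1 − 4746.4 = 774.731 T
T = 26837.7 / 774.731 = 34.64 °C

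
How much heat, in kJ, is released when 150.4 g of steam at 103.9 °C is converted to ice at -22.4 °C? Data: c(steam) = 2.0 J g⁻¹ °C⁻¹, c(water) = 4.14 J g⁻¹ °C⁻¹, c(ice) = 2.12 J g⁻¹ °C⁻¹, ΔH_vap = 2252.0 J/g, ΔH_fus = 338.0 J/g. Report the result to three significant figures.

q = 460 kJ

q1 (cool steam 103.9→100 °C): 150.4 × 2.0 × 3.9 = 1173 J
q2 (condense at 100 °C): 150.4 × 2252.0 = 338701 J
q3 (cool water 100→0 °C): 150.4 × 4.14 × 100.0 = 62266 J
q4 (freeze at 0 °C): 150.4 × 338.0 = 50835 J
q5 (cool ice 0→-22.4 °C): 150.4 × 2.12 × 22.4 = 7142 J
Total: 1173 + 338701 + 62266 + 50835 + 7142 = 460117 J = 460 kJ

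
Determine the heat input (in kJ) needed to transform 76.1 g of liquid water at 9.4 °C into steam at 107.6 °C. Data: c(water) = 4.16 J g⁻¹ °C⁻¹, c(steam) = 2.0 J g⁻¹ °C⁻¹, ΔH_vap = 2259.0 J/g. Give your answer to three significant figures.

q1 (heat water 9.4→100.0 °C): 76.1 × 4.16 × 90.6 = 28682 J
q2 (vaporize at 100 °C): 76.1 × 2259.0 = 171910 J
q3 (heat steam 100.0→107.6 °C): 76.1 × 2.0 × 7.6 = 1157 J
Total: 28682 + 171910 + 1157 = 201749 J = 202 kJ

q = 202 kJ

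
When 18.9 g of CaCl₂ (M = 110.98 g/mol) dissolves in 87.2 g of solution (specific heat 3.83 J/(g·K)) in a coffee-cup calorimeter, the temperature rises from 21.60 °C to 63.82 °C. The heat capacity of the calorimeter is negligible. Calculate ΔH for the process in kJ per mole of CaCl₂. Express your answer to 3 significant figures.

|ΔT| = |63.82 − 21.60| = 42.22 °C
|q_surr| = (87.2 × 3.83) × 42.22 = 333.976 × 42.22 = 14100 J
n(CaCl₂) = 18.9 / 110.98 = 0.1703 mol
Temperature rose, so q_rxn = −|q_surr| = -14.10 kJ
ΔH = q_rxn / n = -82.80 kJ/mol

ΔH = -82.8 kJ/mol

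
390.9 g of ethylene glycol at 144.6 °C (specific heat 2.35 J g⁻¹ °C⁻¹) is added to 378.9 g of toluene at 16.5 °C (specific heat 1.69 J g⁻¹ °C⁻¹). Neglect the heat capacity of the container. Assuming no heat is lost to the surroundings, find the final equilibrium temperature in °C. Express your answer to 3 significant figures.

T_f = 92.0 °C

Heat lost by ethylene glycol = heat gained by toluene.
(390.9)(2.35)(144.6 − T) = (378.9)(1.69)(T − 16.5)
918.615 (144.6 − T) = 640.341 (T − 16.5)
132830 − 918.615 T = 640.341 T − 10566
143396 = 1558.956 T
T = 91.98 °C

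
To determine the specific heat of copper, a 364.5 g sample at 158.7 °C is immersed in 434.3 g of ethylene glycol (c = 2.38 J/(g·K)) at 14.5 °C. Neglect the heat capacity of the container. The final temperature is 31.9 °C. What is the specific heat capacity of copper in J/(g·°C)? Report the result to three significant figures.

q_gained = (434.3 × 2.38) × (31.9 − 14.5) = 17990 J
q_lost = 364.5 × c × (158.7 − 31.9) = 46218.6 c
Set equal: c = 17990 / 46218.6 = 0.389 J/(g·°C)

c = 0.389 J/(g·°C)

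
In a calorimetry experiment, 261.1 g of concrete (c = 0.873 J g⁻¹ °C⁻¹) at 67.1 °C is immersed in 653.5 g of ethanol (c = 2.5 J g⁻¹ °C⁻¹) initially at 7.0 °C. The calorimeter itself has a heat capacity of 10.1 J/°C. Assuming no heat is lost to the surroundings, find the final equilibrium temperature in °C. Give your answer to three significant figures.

Heat lost by concrete = heat gained by ethanol + calorimeter.
(261.1)(0.873)(67.1 − T) = [(653.5)(2.5) + 10.1](T − 7.0)
227.9403 (67.1 − T) = 1643.85 (T − 7.0)
15295 − 227.9403 T = 1643.85 T − 11507
26802 = 1871.7903 T
T = 14.32 °C

T_f = 14.3 °C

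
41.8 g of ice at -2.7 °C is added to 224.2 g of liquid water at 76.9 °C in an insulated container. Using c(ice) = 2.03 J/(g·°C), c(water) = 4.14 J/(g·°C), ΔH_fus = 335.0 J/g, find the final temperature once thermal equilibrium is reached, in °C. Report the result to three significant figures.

Heat to bring ice to 0 °C and melt it: q₁ = 41.8×2.03×2.7 + 41.8×335.0 = 14232 J
Heat the water can supply cooling to 0 °C: 224.2×4.14×76.9 = 71377.7 J > q₁, so all ice melts.
Energy balance: 224.2×4.14×(76.9 − T) = 14232 + 41.8×4.14×(T − 0)
928.188(76.9 − T) = 14232 + 173.052 T
71377.7 − 14232 = 1101.240 T
T = 57145.7 / 1101.240 = 51.89 °C

T_f = 51.9 °C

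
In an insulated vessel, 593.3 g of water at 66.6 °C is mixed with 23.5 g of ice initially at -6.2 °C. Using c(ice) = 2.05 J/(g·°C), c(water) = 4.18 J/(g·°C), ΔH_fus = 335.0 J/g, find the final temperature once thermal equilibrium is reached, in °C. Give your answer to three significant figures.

Heat to bring ice to 0 °C and melt it: q₁ = 23.5×2.05×6.2 + 23.5×335.0 = 8171.2 J
Heat the water can supply cooling to 0 °C: 593.3×4.18×66.6 = 165168 J > q₁, so all ice melts.
Energy balance: 593.3×4.18×(66.6 − T) = 8171.2 + 23.5×4.18×(T − 0)
2479.994(66.6 − T) = 8171.2 + 98.23 T
165168 − 8171.2 = 2578.224 T
T = 156996.8 / 2578.224 = 60.89 °C

T_f = 60.9 °C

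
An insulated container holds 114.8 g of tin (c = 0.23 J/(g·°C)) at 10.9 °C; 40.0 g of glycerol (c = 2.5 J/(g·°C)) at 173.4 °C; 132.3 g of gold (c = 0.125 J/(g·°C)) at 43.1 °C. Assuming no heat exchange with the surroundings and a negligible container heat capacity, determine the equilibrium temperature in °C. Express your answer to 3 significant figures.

T_f = 128 °C

Σ mᵢcᵢ(T − Tᵢ) = 0  ⇒  T = Σ mᵢcᵢTᵢ / Σ mᵢcᵢ
Σ mᵢcᵢ = 114.8×0.23 + 40.0×2.5 + 132.3×0.125 = 142.9415
Σ mᵢcᵢTᵢ = 26.404×10.9 + 100×173.4 + 16.5375×43.1 = 18341
T = 18341 / 142.9415 = 128.3 °C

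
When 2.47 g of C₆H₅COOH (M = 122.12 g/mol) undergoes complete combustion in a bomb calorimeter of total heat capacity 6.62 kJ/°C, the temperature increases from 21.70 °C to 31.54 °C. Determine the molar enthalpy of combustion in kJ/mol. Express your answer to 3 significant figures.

ΔT = 31.54 − 21.70 = 9.84 °C
q_cal = C_cal × ΔT = 6.62 × 9.84 = 65.1408 kJ
n = 2.47 / 122.12 = 0.02023 mol
q_rxn = −q_cal = -65.1408 kJ
ΔH = -65.1408 / 0.02023 = -3220 kJ/mol

ΔH = -3220 kJ/mol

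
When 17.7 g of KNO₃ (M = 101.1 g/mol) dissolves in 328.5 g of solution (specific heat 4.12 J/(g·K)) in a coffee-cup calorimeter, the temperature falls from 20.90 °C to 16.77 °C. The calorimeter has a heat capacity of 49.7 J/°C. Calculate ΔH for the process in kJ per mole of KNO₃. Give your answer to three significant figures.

ΔH = 33.1 kJ/mol

|ΔT| = |16.77 − 20.90| = 4.13 °C
|q_surr| = (328.5 × 4.12 + 49.7) × 4.13 = 1403.12 × 4.13 = 5795 J
n(KNO₃) = 17.7 / 101.1 = 0.1751 mol
Temperature fell, so q_rxn = +|q_surr| = 5.795 kJ
ΔH = q_rxn / n = 33.10 kJ/mol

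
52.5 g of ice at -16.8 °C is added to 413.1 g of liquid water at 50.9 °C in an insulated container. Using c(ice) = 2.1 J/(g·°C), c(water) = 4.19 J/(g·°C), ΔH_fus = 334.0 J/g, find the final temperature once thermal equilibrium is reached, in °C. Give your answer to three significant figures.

Heat to bring ice to 0 °C and melt it: q₁ = 52.5×2.1×16.8 + 52.5×334.0 = 19387 J
Heat the water can supply cooling to 0 °C: 413.1×4.19×50.9 = 88102.3 J > q₁, so all ice melts.
Energy balance: 413.1×4.19×(50.9 − T) = 19387 + 52.5×4.19×(T − 0)
1730.889(50.9 − T) = 19387 + 219.975 T
88102.3 − 19387 = 1950.864 T
T = 68715.3 / 1950.864 = 35.22 °C

T_f = 35.2 °C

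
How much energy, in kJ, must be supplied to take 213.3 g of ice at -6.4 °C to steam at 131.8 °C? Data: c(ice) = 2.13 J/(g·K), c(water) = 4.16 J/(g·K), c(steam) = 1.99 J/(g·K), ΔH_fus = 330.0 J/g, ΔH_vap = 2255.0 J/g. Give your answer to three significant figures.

q1 (heat ice -6.4→0.0 °C): 213.3 × 2.13 × 6.4 = 2908 J
q2 (melt at 0 °C): 213.3 × 330.0 = 70389 J
q3 (heat water 0.0→100.0 °C): 213.3 × 4.16 × 100.0 = 88733 J
q4 (vaporize at 100 °C): 213.3 × 2255.0 = 480992 J
q5 (heat steam 100.0→131.8 °C): 213.3 × 1.99 × 31.8 = 13498 J
Total: 2908 + 70389 + 88733 + 480992 + 13498 = 656520 J = 657 kJ

q = 657 kJ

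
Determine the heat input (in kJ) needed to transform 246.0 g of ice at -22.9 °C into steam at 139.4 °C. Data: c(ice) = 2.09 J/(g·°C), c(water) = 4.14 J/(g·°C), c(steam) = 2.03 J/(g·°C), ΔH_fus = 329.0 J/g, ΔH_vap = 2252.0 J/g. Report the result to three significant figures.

q = 768 kJ

q1 (heat ice -22.9→0.0 °C): 246.0 × 2.09 × 22.9 = 11774 J
q2 (melt at 0 °C): 246.0 × 329.0 = 80934 J
q3 (heat water 0.0→100.0 °C): 246.0 × 4.14 × 100.0 = 101844 J
q4 (vaporize at 100 °C): 246.0 × 2252.0 = 553992 J
q5 (heat steam 100.0→139.4 °C): 246.0 × 2.03 × 39.4 = 19676 J
Total: 11774 + 80934 + 101844 + 553992 + 19676 = 768220 J = 768 kJ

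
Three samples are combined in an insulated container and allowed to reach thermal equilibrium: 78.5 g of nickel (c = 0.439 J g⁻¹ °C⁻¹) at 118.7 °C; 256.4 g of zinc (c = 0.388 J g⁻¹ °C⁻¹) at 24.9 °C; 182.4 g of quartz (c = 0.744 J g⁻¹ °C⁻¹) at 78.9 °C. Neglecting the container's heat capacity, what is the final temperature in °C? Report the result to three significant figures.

T_f = 64.1 °C

Σ mᵢcᵢ(T − Tᵢ) = 0  ⇒  T = Σ mᵢcᵢTᵢ / Σ mᵢcᵢ
Σ mᵢcᵢ = 78.5×0.439 + 256.4×0.388 + 182.4×0.744 = 269.6503
Σ mᵢcᵢTᵢ = 34.4615×118.7 + 99.4832×24.9 + 135.7056×78.9 = 17275
T = 17275 / 269.6503 = 64.06 °C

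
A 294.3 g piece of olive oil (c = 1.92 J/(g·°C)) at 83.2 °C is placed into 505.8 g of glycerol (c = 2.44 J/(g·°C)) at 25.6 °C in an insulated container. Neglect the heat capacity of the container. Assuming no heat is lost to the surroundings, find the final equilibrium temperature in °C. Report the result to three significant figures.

Heat lost by olive oil = heat gained by glycerol.
(294.3)(1.92)(83.2 − T) = (505.8)(2.44)(T − 25.6)
565.056 (83.2 − T) = 1234.152 (T − 25.6)
47013 − 565.056 T = 1234.152 T − 31594
78607 = 1799.208 T
T = 43.69 °C

T_f = 43.7 °C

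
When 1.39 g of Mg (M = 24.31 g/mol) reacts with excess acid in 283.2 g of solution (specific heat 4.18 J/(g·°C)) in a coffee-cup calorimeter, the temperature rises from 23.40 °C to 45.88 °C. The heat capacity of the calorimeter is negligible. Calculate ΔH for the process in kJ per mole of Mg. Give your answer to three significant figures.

|ΔT| = |45.88 − 23.40| = 22.48 °C
|q_surr| = (283.2 × 4.18) × 22.48 = 1183.776 × 22.48 = 26610 J
n(Mg) = 1.39 / 24.31 = 0.05718 mol
Temperature rose, so q_rxn = −|q_surr| = -26.61 kJ
ΔH = q_rxn / n = -465.4 kJ/mol

ΔH = -465 kJ/mol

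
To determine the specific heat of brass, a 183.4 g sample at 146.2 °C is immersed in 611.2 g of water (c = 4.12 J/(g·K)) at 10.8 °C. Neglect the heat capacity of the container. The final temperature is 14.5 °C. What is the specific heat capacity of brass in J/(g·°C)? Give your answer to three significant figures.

c = 0.386 J/(g·°C)

q_gained = (611.2 × 4.12) × (14.5 − 10.8) = 9317 J
q_lost = 183.4 × c × (146.2 − 14.5) = 24153.78 c
Set equal: c = 9317 / 24153.78 = 0.386 J/(g·°C)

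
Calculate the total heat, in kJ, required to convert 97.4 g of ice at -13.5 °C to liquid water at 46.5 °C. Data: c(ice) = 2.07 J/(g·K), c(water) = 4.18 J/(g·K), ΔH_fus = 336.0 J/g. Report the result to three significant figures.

q = 54.4 kJ

q1 (heat ice -13.5→0.0 °C): 97.4 × 2.07 × 13.5 = 2722 J
q2 (melt at 0 °C): 97.4 × 336.0 = 32726 J
q3 (heat water 0.0→46.5 °C): 97.4 × 4.18 × 46.5 = 18932 J
Total: 2722 + 32726 + 18932 = 54380 J = 54.4 kJ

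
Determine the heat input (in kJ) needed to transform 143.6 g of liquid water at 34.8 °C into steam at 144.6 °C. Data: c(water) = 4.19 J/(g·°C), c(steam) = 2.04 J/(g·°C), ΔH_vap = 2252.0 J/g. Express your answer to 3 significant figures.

q = 376 kJ

q1 (heat water 34.8→100.0 °C): 143.6 × 4.19 × 65.2 = 39230 J
q2 (vaporize at 100 °C): 143.6 × 2252.0 = 323387 J
q3 (heat steam 100.0→144.6 °C): 143.6 × 2.04 × 44.6 = 13065 J
Total: 39230 + 323387 + 13065 = 375682 J = 376 kJ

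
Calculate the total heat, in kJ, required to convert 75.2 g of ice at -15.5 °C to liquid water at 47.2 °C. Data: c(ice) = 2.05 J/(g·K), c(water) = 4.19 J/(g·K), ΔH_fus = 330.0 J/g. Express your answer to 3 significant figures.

q = 42.1 kJ

q1 (heat ice -15.5→0.0 °C): 75.2 × 2.05 × 15.5 = 2389 J
q2 (melt at 0 °C): 75.2 × 330.0 = 24816 J
q3 (heat water 0.0→47.2 °C): 75.2 × 4.19 × 47.2 = 14872 J
Total: 2389 + 24816 + 14872 = 42077 J = 42.1 kJ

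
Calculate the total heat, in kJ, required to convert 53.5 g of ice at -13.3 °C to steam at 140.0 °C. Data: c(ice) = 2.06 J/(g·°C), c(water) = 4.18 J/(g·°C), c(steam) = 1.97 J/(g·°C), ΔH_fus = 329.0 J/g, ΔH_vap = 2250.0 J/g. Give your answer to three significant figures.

q = 166 kJ

q1 (heat ice -13.3→0.0 °C): 53.5 × 2.06 × 13.3 = 1466 J
q2 (melt at 0 °C): 53.5 × 329.0 = 17602 J
q3 (heat water 0.0→100.0 °C): 53.5 × 4.18 × 100.0 = 22363 J
q4 (vaporize at 100 °C): 53.5 × 2250.0 = 120375 J
q5 (heat steam 100.0→140.0 °C): 53.5 × 1.97 × 40.0 = 4216 J
Total: 1466 + 17602 + 22363 + 120375 + 4216 = 166022 J = 166 kJ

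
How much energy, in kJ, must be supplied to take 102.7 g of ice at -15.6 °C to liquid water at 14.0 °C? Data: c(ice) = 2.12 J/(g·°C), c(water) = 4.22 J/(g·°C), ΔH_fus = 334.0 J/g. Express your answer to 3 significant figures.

q1 (heat ice -15.6→0.0 °C): 102.7 × 2.12 × 15.6 = 3396 J
q2 (melt at 0 °C): 102.7 × 334.0 = 34302 J
q3 (heat water 0.0→14.0 °C): 102.7 × 4.22 × 14.0 = 6068 J
Total: 3396 + 34302 + 6068 = 43766 J = 43.8 kJ

q = 43.8 kJ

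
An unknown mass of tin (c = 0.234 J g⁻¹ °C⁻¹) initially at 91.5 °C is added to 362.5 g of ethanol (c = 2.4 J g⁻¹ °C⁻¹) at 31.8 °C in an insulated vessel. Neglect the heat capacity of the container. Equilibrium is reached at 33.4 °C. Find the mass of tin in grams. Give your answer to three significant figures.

q_gained = (362.5 × 2.4) × (33.4 − 31.8) = 1392 J
q_lost = m × 0.234 × (91.5 − 33.4) = 13.5954 m
m = 1392 / 13.5954 = 102 g

m = 102 g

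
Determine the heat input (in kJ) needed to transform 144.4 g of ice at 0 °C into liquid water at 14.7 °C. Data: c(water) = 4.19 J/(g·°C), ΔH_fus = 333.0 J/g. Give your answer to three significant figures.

q = 57.0 kJ

q1 (melt at 0 °C): 144.4 × 333.0 = 48085 J
q2 (heat water 0.0→14.7 °C): 144.4 × 4.19 × 14.7 = 8894 J
Total: 48085 + 8894 = 56979 J = 57.0 kJ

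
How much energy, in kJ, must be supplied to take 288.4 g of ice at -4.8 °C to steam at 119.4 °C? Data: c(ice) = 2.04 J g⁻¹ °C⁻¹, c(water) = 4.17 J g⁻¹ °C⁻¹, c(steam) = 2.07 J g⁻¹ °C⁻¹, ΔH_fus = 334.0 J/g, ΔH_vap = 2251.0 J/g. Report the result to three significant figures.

q1 (heat ice -4.8→0.0 °C): 288.4 × 2.04 × 4.8 = 2824 J
q2 (melt at 0 °C): 288.4 × 334.0 = 96326 J
q3 (heat water 0.0→100.0 °C): 288.4 × 4.17 × 100.0 = 120263 J
q4 (vaporize at 100 °C): 288.4 × 2251.0 = 649188 J
q5 (heat steam 100.0→119.4 °C): 288.4 × 2.07 × 19.4 = 11582 J
Total: 2824 + 96326 + 120263 + 649188 + 11582 = 880183 J = 880 kJ

q = 880 kJ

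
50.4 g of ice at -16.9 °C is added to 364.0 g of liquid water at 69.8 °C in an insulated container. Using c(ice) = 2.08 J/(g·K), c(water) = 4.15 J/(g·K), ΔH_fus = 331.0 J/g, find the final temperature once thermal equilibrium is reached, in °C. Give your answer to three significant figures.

Heat to bring ice to 0 °C and melt it: q₁ = 50.4×2.08×16.9 + 50.4×331.0 = 18454 J
Heat the water can supply cooling to 0 °C: 364.0×4.15×69.8 = 105440 J > q₁, so all ice melts.
Energy balance: 364.0×4.15×(69.8 − T) = 18454 + 50.4×4.15×(T − 0)
1510.6(69.8 − T) = 18454 + 209.16 T
105440 − 18454 = 1719.76 T
T = 86986 / 1719.76 = 50.58 °C

T_f = 50.6 °C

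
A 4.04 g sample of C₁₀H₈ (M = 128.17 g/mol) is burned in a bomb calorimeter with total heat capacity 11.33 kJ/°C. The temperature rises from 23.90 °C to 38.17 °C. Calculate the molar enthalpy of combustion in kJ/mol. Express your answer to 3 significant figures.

ΔH = -5130 kJ/mol

ΔT = 38.17 − 23.90 = 14.27 °C
q_cal = C_cal × ΔT = 11.33 × 14.27 = 161.6791 kJ
n = 4.04 / 128.17 = 0.03152 mol
q_rxn = −q_cal = -161.6791 kJ
ΔH = -161.6791 / 0.03152 = -5129 kJ/mol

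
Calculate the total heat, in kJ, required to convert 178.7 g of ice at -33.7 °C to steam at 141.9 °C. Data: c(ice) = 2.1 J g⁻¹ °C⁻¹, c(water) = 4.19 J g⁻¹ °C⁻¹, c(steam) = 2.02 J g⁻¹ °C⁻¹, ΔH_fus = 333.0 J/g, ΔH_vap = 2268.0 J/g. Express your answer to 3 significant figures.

q = 567 kJ

q1 (heat ice -33.7→0.0 °C): 178.7 × 2.1 × 33.7 = 12647 J
q2 (melt at 0 °C): 178.7 × 333.0 = 59507 J
q3 (heat water 0.0→100.0 °C): 178.7 × 4.19 × 100.0 = 74875 J
q4 (vaporize at 100 °C): 178.7 × 2268.0 = 405292 J
q5 (heat steam 100.0→141.9 °C): 178.7 × 2.02 × 41.9 = 15125 J
Total: 12647 + 59507 + 74875 + 405292 + 15125 = 567446 J = 567 kJ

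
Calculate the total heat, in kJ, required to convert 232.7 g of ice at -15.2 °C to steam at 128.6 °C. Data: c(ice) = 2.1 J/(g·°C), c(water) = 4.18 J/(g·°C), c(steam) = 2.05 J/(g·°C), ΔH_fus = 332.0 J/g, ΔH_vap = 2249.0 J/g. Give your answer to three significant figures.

q = 719 kJ

q1 (heat ice -15.2→0.0 °C): 232.7 × 2.1 × 15.2 = 7428 J
q2 (melt at 0 °C): 232.7 × 332.0 = 77256 J
q3 (heat water 0.0→100.0 °C): 232.7 × 4.18 × 100.0 = 97269 J
q4 (vaporize at 100 °C): 232.7 × 2249.0 = 523342 J
q5 (heat steam 100.0→128.6 °C): 232.7 × 2.05 × 28.6 = 13643 J
Total: 7428 + 77256 + 97269 + 523342 + 13643 = 718938 J = 719 kJ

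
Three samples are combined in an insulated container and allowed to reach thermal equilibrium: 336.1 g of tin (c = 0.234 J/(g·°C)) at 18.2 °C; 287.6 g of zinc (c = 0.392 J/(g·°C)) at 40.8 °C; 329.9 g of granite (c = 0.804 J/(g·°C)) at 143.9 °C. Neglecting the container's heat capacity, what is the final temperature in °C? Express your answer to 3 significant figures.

Σ mᵢcᵢ(T − Tᵢ) = 0  ⇒  T = Σ mᵢcᵢTᵢ / Σ mᵢcᵢ
Σ mᵢcᵢ = 336.1×0.234 + 287.6×0.392 + 329.9×0.804 = 456.6262
Σ mᵢcᵢTᵢ = 78.6474×18.2 + 112.7392×40.8 + 265.2396×143.9 = 44199
T = 44199 / 456.6262 = 96.79 °C

T_f = 96.8 °C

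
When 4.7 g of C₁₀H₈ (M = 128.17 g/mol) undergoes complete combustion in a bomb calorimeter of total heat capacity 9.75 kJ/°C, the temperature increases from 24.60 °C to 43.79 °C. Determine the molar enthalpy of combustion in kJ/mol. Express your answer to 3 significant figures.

ΔH = -5100 kJ/mol

ΔT = 43.79 − 24.60 = 19.19 °C
q_cal = C_cal × ΔT = 9.75 × 19.19 = 187.1025 kJ
n = 4.7 / 128.17 = 0.03667 mol
q_rxn = −q_cal = -187.1025 kJ
ΔH = -187.1025 / 0.03667 = -5102 kJ/mol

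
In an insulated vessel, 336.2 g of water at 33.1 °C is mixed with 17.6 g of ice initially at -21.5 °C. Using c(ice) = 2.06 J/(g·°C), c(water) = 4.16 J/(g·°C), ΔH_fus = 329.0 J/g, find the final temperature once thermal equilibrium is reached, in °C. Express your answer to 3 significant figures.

T_f = 27.0 °C

Heat to bring ice to 0 °C and melt it: q₁ = 17.6×2.06×21.5 + 17.6×329.0 = 6569.9 J
Heat the water can supply cooling to 0 °C: 336.2×4.16×33.1 = 46293.4 J > q₁, so all ice melts.
Energy balance: 336.2×4.16×(33.1 − T) = 6569.9 + 17.6×4.16×(T − 0)
1398.592(33.1 − T) = 6569.9 + 73.216 T
46293.4 − 6569.9 = 1471.808 T
T = 39723.5 / 1471.808 = 26.99 °C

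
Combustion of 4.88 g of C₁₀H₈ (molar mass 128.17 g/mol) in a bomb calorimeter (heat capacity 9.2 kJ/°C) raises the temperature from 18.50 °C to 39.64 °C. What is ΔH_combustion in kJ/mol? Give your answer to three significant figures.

ΔT = 39.64 − 18.50 = 21.14 °C
q_cal = C_cal × ΔT = 9.2 × 21.14 = 194.488 kJ
n = 4.88 / 128.17 = 0.03807 mol
q_rxn = −q_cal = -194.488 kJ
ΔH = -194.488 / 0.03807 = -5109 kJ/mol

ΔH = -5110 kJ/mol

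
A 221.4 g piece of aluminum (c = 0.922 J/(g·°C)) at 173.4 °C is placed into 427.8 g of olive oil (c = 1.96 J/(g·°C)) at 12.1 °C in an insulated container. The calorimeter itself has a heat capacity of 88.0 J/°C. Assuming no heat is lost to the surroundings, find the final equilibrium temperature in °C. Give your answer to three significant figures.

Heat lost by aluminum = heat gained by olive oil + calorimeter.
(221.4)(0.922)(173.4 − T) = [(427.8)(1.96) + 88.0](T − 12.1)
204.1308 (173.4 − T) = 926.488 (T − 12.1)
35396 − 204.1308 T = 926.488 T − 11211
46607 = 1130.6188 T
T = 41.22 °C

T_f = 41.2 °C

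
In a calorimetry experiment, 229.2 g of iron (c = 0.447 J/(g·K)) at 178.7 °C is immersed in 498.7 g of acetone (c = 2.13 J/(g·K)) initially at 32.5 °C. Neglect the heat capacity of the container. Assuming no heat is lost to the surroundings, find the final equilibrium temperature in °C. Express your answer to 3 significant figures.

Heat lost by iron = heat gained by acetone.
(229.2)(0.447)(178.7 − T) = (498.7)(2.13)(T − 32.5)
102.4524 (178.7 − T) = 1062.231 (T − 32.5)
18308 − 102.4524 T = 1062.231 T − 34523
52831 = 1164.6834 T
T = 45.36 °C

T_f = 45.4 °C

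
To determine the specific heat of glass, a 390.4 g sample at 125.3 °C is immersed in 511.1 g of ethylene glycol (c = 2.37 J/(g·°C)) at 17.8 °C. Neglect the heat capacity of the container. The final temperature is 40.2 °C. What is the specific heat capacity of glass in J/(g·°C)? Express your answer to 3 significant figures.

q_gained = (511.1 × 2.37) × (40.2 − 17.8) = 27130 J
q_lost = 390.4 × c × (125.3 − 40.2) = 33223.04 c
Set equal: c = 27130 / 33223.04 = 0.817 J/(g·°C)

c = 0.817 J/(g·°C)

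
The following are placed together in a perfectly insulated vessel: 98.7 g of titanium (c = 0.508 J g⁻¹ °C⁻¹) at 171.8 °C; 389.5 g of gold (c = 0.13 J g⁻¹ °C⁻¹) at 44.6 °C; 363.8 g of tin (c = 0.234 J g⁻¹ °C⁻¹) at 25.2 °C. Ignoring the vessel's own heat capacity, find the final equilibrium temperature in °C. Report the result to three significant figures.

Σ mᵢcᵢ(T − Tᵢ) = 0  ⇒  T = Σ mᵢcᵢTᵢ / Σ mᵢcᵢ
Σ mᵢcᵢ = 98.7×0.508 + 389.5×0.13 + 363.8×0.234 = 185.9038
Σ mᵢcᵢTᵢ = 50.1396×171.8 + 50.635×44.6 + 85.1292×25.2 = 13018
T = 13018 / 185.9038 = 70.03 °C

T_f = 70.0 °C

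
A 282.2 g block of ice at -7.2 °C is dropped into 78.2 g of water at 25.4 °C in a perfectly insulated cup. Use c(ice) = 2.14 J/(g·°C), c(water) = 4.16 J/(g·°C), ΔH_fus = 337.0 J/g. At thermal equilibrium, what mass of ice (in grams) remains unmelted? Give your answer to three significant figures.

Heat to warm all ice to 0 °C: 282.2×2.14×7.2 = 4348.1 J
Heat released by water cooling to 0 °C: 78.2×4.16×25.4 = 8262.9 J
8262.9 J < 4348.1 + 282.2×337.0 = 99449.5 J, so not all ice melts; final T = 0 °C.
Heat left for melting: 8262.9 − 4348.1 = 3914.8 J
Mass melted = 3914.8 / 337.0 = 11.62 g
Ice remaining = 282.2 − 11.62 = 270.58 g

m_ice remaining = 271 g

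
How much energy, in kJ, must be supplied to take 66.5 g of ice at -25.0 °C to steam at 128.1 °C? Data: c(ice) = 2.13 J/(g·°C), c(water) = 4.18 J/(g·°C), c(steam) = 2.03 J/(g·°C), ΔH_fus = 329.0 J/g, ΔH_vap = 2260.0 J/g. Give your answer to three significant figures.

q1 (heat ice -25.0→0.0 °C): 66.5 × 2.13 × 25.0 = 3541 J
q2 (melt at 0 °C): 66.5 × 329.0 = 21879 J
q3 (heat water 0.0→100.0 °C): 66.5 × 4.18 × 100.0 = 27797 J
q4 (vaporize at 100 °C): 66.5 × 2260.0 = 150290 J
q5 (heat steam 100.0→128.1 °C): 66.5 × 2.03 × 28.1 = 3793 J
Total: 3541 + 21879 + 27797 + 150290 + 3793 = 207300 J = 207 kJ

q = 207 kJ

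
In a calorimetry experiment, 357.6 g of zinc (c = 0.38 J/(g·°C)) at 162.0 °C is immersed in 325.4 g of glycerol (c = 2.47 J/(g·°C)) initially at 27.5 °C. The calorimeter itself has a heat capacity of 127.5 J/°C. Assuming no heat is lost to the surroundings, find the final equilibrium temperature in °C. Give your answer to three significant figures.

Heat lost by zinc = heat gained by glycerol + calorimeter.
(357.6)(0.38)(162.0 − T) = [(325.4)(2.47) + 127.5](T − 27.5)
135.888 (162.0 − T) = 931.238 (T − 27.5)
22014 − 135.888 T = 931.238 T − 25609
47623 = 1067.126 T
T = 44.63 °C

T_f = 44.6 °C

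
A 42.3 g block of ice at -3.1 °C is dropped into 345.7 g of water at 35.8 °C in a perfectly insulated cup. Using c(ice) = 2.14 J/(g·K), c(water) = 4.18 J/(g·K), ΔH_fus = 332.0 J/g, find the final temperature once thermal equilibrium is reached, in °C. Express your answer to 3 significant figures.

T_f = 23.1 °C

Heat to bring ice to 0 °C and melt it: q₁ = 42.3×2.14×3.1 + 42.3×332.0 = 14324 J
Heat the water can supply cooling to 0 °C: 345.7×4.18×35.8 = 51731.9 J > q₁, so all ice melts.
Energy balance: 345.7×4.18×(35.8 − T) = 14324 + 42.3×4.18×(T − 0)
1445.026(35.8 − T) = 14324 + 176.814 T
51731.9 − 14324 = 1621.840 T
T = 37407.9 / 1621.840 = 23.07 °C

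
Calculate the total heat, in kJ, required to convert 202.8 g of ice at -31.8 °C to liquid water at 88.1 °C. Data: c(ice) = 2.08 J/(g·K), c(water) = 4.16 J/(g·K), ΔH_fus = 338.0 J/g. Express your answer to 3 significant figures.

q1 (heat ice -31.8→0.0 °C): 202.8 × 2.08 × 31.8 = 13414 J
q2 (melt at 0 °C): 202.8 × 338.0 = 68546 J
q3 (heat water 0.0→88.1 °C): 202.8 × 4.16 × 88.1 = 74325 J
Total: 13414 + 68546 + 74325 = 156285 J = 156 kJ

q = 156 kJ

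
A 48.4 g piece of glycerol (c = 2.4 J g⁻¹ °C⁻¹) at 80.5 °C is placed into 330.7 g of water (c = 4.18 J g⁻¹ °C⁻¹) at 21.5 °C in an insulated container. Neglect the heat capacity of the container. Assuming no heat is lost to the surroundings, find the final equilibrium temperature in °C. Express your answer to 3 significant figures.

T_f = 26.1 °C

Heat lost by glycerol = heat gained by water.
(48.4)(2.4)(80.5 − T) = (330.7)(4.18)(T − 21.5)
116.16 (80.5 − T) = 1382.326 (T − 21.5)
9350.9 − 116.16 T = 1382.326 T − 29720
39070.9 = 1498.486 T
T = 26.07 °C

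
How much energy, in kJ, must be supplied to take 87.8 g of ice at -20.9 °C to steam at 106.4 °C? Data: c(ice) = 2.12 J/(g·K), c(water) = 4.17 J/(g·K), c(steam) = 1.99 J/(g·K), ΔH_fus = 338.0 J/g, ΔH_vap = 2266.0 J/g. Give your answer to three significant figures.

q = 270 kJ

q1 (heat ice -20.9→0.0 °C): 87.8 × 2.12 × 20.9 = 3890 J
q2 (melt at 0 °C): 87.8 × 338.0 = 29676 J
q3 (heat water 0.0→100.0 °C): 87.8 × 4.17 × 100.0 = 36613 J
q4 (vaporize at 100 °C): 87.8 × 2266.0 = 198955 J
q5 (heat steam 100.0→106.4 °C): 87.8 × 1.99 × 6.4 = 1118 J
Total: 3890 + 29676 + 36613 + 198955 + 1118 = 270252 J = 270 kJ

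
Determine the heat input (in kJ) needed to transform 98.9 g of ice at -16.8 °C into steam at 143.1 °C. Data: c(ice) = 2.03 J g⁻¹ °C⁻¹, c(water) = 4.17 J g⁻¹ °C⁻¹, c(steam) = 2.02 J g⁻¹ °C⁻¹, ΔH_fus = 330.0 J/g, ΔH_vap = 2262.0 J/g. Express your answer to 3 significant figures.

q = 310 kJ

q1 (heat ice -16.8→0.0 °C): 98.9 × 2.03 × 16.8 = 3373 J
q2 (melt at 0 °C): 98.9 × 330.0 = 32637 J
q3 (heat water 0.0→100.0 °C): 98.9 × 4.17 × 100.0 = 41241 J
q4 (vaporize at 100 °C): 98.9 × 2262.0 = 223712 J
q5 (heat steam 100.0→143.1 °C): 98.9 × 2.02 × 43.1 = 8610 J
Total: 3373 + 32637 + 41241 + 223712 + 8610 = 309573 J = 310 kJ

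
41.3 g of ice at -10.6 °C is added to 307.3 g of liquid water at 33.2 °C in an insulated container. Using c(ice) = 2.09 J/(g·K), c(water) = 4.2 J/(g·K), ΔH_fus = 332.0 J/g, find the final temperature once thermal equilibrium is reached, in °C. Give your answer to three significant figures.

Heat to bring ice to 0 °C and melt it: q₁ = 41.3×2.09×10.6 + 41.3×332.0 = 14627 J
Heat the water can supply cooling to 0 °C: 307.3×4.2×33.2 = 42849.9 J > q₁, so all ice melts.
Energy balance: 307.3×4.2×(33.2 − T) = 14627 + 41.3×4.2×(T − 0)
1290.66(33.2 − T) = 14627 + 173.46 T
42849.9 − 14627 = 1464.12 T
T = 28222.9 / 1464.12 = 19.28 °C

T_f = 19.3 °C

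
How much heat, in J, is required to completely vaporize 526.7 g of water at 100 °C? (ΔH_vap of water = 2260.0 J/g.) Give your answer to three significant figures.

q = 1190000 J

q = m × ΔH_vap = 526.7 × 2260.0 = 1190000 J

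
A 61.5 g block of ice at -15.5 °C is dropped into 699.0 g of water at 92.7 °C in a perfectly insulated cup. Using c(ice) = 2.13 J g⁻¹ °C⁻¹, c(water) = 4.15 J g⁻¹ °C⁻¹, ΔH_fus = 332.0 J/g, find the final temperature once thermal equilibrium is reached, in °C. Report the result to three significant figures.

T_f = 78.1 °C

Heat to bring ice to 0 °C and melt it: q₁ = 61.5×2.13×15.5 + 61.5×332.0 = 22448 J
Heat the water can supply cooling to 0 °C: 699.0×4.15×92.7 = 268909 J > q₁, so all ice melts.
Energy balance: 699.0×4.15×(92.7 − T) = 22448 + 61.5×4.15×(T − 0)
2900.85(92.7 − T) = 22448 + 255.225 T
268909 − 22448 = 3156.075 T
T = 246461 / 3156.075 = 78.09 °C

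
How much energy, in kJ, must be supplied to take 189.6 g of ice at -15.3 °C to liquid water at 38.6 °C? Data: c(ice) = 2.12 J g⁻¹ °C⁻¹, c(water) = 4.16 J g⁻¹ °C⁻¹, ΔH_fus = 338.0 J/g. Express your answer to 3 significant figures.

q1 (heat ice -15.3→0.0 °C): 189.6 × 2.12 × 15.3 = 6150 J
q2 (melt at 0 °C): 189.6 × 338.0 = 64085 J
q3 (heat water 0.0→38.6 °C): 189.6 × 4.16 × 38.6 = 30445 J
Total: 6150 + 64085 + 30445 = 100680 J = 101 kJ

q = 101 kJ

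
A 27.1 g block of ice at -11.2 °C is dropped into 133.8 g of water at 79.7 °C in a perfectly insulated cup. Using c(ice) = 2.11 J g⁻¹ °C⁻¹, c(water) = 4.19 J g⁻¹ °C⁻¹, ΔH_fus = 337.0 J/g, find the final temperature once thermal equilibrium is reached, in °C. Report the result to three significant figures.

T_f = 51.8 °C

Heat to bring ice to 0 °C and melt it: q₁ = 27.1×2.11×11.2 + 27.1×337.0 = 9773.1 J
Heat the water can supply cooling to 0 °C: 133.8×4.19×79.7 = 44681.6 J > q₁, so all ice melts.
Energy balance: 133.8×4.19×(79.7 − T) = 9773.1 + 27.1×4.19×(T − 0)
560.622(79.7 − T) = 9773.1 + 113.549 T
44681.6 − 9773.1 = 674.171 T
T = 34908.5 / 674.171 = 51.78 °C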